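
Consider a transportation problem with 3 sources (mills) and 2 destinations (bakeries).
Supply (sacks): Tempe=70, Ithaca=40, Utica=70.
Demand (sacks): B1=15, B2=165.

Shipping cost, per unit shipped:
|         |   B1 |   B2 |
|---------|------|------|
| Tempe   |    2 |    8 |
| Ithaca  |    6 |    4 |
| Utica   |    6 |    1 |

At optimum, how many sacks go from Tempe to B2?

55

Optimal shipments:
  Tempe–B1: 15 × 2 = 30
  Tempe–B2: 55 × 8 = 440
  Ithaca–B2: 40 × 4 = 160
  Utica–B2: 70 × 1 = 70
Total cost = 700.
So Tempe→B2 carries 55 sacks.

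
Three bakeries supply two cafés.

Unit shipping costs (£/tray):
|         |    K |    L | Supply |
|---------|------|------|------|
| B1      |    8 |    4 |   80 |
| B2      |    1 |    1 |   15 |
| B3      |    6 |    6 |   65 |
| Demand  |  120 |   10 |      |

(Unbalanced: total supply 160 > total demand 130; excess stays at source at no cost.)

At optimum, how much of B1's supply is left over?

30

Minimum-cost shipments:
  B1–K: 40 × £8 = £320
  B1–L: 10 × £4 = £40
  B2–K: 15 × £1 = £15
  B3–K: 65 × £6 = £390
Total cost = £765.
B1 ships 50 of its 80, leaving 30.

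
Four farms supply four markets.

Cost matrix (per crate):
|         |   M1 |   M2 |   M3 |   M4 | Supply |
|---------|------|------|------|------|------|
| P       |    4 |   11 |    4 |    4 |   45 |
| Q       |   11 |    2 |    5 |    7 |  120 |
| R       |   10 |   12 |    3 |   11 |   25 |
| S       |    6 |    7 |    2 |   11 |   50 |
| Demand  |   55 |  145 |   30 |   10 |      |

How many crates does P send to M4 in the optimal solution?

The minimum-cost plan:
  P to M1: 35 × 4 = 140
  P to M4: 10 × 4 = 40
  Q to M2: 120 × 2 = 240
  R to M3: 25 × 3 = 75
  S to M1: 20 × 6 = 120
  S to M2: 25 × 7 = 175
  S to M3: 5 × 2 = 10
Total cost = 800.
So P→M4 carries 10 crates.

10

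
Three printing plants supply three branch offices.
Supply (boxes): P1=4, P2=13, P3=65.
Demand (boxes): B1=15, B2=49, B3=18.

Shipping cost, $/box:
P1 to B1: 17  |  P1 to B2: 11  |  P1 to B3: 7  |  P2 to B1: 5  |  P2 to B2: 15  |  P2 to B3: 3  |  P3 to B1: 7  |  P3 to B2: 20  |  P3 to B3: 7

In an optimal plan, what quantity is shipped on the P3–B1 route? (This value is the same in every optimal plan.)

15

The minimum-cost plan:
  P1->B2: 4 × $11 = $44
  P2->B2: 13 × $15 = $195
  P3->B1: 15 × $7 = $105
  P3->B2: 32 × $20 = $640
  P3->B3: 18 × $7 = $126
Total cost = $1110.
So P3→B1 carries 15 boxes.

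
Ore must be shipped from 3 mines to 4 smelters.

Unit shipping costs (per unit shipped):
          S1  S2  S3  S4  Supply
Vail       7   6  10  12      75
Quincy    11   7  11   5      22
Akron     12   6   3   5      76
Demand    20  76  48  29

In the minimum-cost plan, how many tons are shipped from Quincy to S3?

0

Optimal shipments:
  Vail->S1: 20 × 7 = 140
  Vail->S2: 55 × 6 = 330
  Quincy->S4: 22 × 5 = 110
  Akron->S2: 21 × 6 = 126
  Akron->S3: 48 × 3 = 144
  Akron->S4: 7 × 5 = 35
Total cost = 885.
The route Quincy→S3 is not used.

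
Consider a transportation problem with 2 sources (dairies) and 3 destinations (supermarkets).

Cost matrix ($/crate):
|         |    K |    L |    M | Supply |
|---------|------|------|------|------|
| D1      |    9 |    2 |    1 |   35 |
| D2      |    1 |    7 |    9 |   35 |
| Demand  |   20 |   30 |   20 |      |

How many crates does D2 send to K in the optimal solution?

Optimal shipments:
  D1 to L: 15 × $2 = $30
  D1 to M: 20 × $1 = $20
  D2 to K: 20 × $1 = $20
  D2 to L: 15 × $7 = $105
Total cost = $175.
So D2→K carries 20 crates.

20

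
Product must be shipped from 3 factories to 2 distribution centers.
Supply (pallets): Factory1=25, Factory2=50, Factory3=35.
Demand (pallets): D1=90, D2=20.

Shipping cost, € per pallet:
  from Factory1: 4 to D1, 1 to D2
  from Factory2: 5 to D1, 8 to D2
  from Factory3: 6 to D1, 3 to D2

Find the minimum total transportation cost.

A cheapest plan:
  Factory1->D1: 5 × €4 = €20
  Factory1->D2: 20 × €1 = €20
  Factory2->D1: 50 × €5 = €250
  Factory3->D1: 35 × €6 = €210
Total = 20 + 20 + 250 + 210 = €500.

500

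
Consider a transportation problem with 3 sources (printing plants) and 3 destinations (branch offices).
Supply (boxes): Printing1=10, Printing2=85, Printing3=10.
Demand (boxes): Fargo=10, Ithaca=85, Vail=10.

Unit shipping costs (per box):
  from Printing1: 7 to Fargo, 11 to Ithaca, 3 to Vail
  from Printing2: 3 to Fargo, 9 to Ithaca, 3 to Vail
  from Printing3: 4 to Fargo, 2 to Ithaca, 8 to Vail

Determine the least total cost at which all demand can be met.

755

Optimal allocation:
  Printing1→Vail: 10 × 3 = 30
  Printing2→Fargo: 10 × 3 = 30
  Printing2→Ithaca: 75 × 9 = 675
  Printing3→Ithaca: 10 × 2 = 20
Total = 30 + 30 + 675 + 20 = 755.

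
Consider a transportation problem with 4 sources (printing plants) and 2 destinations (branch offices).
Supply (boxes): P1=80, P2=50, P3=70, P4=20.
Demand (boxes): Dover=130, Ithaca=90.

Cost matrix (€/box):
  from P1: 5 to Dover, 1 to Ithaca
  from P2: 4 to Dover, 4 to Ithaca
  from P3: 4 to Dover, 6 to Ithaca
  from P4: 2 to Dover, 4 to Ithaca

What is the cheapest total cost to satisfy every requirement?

600

A cheapest plan:
  P1–Ithaca: 80 × €1 = €80
  P2–Dover: 40 × €4 = €160
  P2–Ithaca: 10 × €4 = €40
  P3–Dover: 70 × €4 = €280
  P4–Dover: 20 × €2 = €40
Total = 80 + 160 + 40 + 280 + 40 = €600.
(Supply check: P1 ships 80; P2 ships 50; P3 ships 70; P4 ships 20.)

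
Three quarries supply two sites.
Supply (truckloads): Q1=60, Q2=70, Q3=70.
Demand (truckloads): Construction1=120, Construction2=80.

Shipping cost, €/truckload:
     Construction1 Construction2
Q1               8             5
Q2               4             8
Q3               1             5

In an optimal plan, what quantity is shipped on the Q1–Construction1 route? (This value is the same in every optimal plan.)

Optimal shipments:
  Q1–Construction2: 60 × €5 = €300
  Q2–Construction1: 70 × €4 = €280
  Q3–Construction1: 50 × €1 = €50
  Q3–Construction2: 20 × €5 = €100
Total cost = €730.
The route Q1→Construction1 is not used.

0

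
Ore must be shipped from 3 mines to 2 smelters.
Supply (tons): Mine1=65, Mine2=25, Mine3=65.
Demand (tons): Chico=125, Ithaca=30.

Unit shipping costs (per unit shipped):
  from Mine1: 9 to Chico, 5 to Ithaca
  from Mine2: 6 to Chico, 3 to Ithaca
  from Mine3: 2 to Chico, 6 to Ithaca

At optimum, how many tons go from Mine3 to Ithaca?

0

Optimal shipments:
  Mine1–Chico: 35 × 9 = 315
  Mine1–Ithaca: 30 × 5 = 150
  Mine2–Chico: 25 × 6 = 150
  Mine3–Chico: 65 × 2 = 130
Total cost = 745.
The route Mine3→Ithaca is not used.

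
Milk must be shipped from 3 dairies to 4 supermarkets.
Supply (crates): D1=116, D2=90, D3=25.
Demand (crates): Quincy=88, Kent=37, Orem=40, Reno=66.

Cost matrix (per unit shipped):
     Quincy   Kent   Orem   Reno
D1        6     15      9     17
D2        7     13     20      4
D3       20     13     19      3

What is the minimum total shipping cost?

One minimum-cost allocation:
  D1 to Quincy: 76 × 6 = 456
  D1 to Orem: 40 × 9 = 360
  D2 to Quincy: 12 × 7 = 84
  D2 to Kent: 37 × 13 = 481
  D2 to Reno: 41 × 4 = 164
  D3 to Reno: 25 × 3 = 75
Total = 456 + 360 + 84 + 481 + 164 + 75 = 1620.
(Supply check: D1 ships 116; D2 ships 90; D3 ships 25.)

1620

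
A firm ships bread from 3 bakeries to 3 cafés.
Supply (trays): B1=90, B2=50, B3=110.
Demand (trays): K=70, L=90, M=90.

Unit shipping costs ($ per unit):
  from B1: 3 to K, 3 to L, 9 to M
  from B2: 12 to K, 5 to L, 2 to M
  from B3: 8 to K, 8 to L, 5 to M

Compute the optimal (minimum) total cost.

1130

One minimum-cost allocation:
  B1→L: 90 × $3 = $270
  B2→M: 50 × $2 = $100
  B3→K: 70 × $8 = $560
  B3→M: 40 × $5 = $200
Total = 270 + 100 + 560 + 200 = $1130.
(Supply check: B1 ships 90; B2 ships 50; B3 ships 110.)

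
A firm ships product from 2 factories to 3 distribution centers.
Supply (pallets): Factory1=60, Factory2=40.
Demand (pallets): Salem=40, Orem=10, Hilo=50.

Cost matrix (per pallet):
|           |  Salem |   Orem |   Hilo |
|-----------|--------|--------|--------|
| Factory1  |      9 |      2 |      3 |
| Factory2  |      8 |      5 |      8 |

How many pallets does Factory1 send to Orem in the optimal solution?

The minimum-cost plan:
  Factory1→Orem: 10 × 2 = 20
  Factory1→Hilo: 50 × 3 = 150
  Factory2→Salem: 40 × 8 = 320
Total cost = 490.
So Factory1→Orem carries 10 pallets.

10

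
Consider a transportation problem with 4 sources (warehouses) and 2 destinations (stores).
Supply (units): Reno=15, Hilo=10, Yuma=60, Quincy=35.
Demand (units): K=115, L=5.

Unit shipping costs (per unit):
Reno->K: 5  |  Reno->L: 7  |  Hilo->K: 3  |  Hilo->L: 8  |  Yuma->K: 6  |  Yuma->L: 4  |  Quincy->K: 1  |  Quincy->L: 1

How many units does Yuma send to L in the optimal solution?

5

Optimal shipments:
  Reno->K: 15 units
  Hilo->K: 10 units
  Yuma->K: 55 units
  Yuma->L: 5 units
  Quincy->K: 35 units
Total cost = 490.
So Yuma→L carries 5 units.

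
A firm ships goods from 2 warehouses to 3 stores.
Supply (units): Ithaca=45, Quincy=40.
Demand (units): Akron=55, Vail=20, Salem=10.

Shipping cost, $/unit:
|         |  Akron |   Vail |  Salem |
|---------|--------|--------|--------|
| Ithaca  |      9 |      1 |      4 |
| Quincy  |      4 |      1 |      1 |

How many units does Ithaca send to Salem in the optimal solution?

10

Solving gives:
  Ithaca–Akron: 15 × $9 = $135
  Ithaca–Vail: 20 × $1 = $20
  Ithaca–Salem: 10 × $4 = $40
  Quincy–Akron: 40 × $4 = $160
Total cost = $355.
So Ithaca→Salem carries 10 units.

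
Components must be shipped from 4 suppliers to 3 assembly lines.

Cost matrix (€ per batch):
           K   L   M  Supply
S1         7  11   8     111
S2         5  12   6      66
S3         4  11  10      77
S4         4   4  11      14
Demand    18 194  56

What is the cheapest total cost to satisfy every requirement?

A cheapest plan:
  S1->L: 111 × €11 = €1221
  S2->L: 10 × €12 = €120
  S2->M: 56 × €6 = €336
  S3->K: 18 × €4 = €72
  S3->L: 59 × €11 = €649
  S4->L: 14 × €4 = €56
Total = 1221 + 120 + 336 + 72 + 649 + 56 = €2454.
(Supply check: S1 ships 111; S2 ships 66; S3 ships 77; S4 ships 14.)

2454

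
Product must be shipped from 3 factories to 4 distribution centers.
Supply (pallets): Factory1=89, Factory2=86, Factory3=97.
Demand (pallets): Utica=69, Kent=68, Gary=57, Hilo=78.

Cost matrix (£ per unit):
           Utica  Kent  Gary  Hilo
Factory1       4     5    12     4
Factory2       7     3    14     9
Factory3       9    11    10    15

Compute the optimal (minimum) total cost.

1616

An optimal shipping plan:
  Factory1→Utica: 11 pallets
  Factory1→Hilo: 78 pallets
  Factory2→Utica: 18 pallets
  Factory2→Kent: 68 pallets
  Factory3→Utica: 40 pallets
  Factory3→Gary: 57 pallets
Total cost = £1616.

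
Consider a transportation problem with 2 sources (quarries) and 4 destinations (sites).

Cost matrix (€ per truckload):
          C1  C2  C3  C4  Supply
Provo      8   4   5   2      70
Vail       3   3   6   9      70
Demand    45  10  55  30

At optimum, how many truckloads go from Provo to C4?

Solving gives:
  Provo to C3: 40 truckloads
  Provo to C4: 30 truckloads
  Vail to C1: 45 truckloads
  Vail to C2: 10 truckloads
  Vail to C3: 15 truckloads
Total cost = €515.
So Provo→C4 carries 30 truckloads.

30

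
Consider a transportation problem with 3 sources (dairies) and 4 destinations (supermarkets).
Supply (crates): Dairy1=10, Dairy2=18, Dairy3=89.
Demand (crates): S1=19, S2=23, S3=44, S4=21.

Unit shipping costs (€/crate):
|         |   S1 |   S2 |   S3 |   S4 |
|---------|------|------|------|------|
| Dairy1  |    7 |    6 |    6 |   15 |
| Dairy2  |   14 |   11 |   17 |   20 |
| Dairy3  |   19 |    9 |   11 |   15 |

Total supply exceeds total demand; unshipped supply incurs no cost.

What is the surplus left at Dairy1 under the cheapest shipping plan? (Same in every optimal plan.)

0

An optimal plan:
  Dairy1 to S1: 10 × €7 = €70
  Dairy2 to S1: 9 × €14 = €126
  Dairy3 to S2: 23 × €9 = €207
  Dairy3 to S3: 44 × €11 = €484
  Dairy3 to S4: 21 × €15 = €315
Total cost = €1202.
Dairy1 ships 10 of its 10, leaving 0.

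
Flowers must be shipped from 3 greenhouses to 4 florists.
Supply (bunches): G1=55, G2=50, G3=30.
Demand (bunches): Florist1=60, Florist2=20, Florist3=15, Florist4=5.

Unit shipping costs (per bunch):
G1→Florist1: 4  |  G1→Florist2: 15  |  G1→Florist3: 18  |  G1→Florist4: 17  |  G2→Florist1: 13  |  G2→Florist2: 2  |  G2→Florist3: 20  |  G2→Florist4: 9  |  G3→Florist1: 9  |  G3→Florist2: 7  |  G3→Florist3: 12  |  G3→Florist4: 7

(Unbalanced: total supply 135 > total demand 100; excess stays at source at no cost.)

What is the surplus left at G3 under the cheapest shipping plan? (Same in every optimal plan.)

5

Minimum-cost shipments:
  G1→Florist1: 55 × 4 = 220
  G2→Florist2: 20 × 2 = 40
  G3→Florist1: 5 × 9 = 45
  G3→Florist3: 15 × 12 = 180
  G3→Florist4: 5 × 7 = 35
Total cost = 520.
G3 ships 25 of its 30, leaving 5.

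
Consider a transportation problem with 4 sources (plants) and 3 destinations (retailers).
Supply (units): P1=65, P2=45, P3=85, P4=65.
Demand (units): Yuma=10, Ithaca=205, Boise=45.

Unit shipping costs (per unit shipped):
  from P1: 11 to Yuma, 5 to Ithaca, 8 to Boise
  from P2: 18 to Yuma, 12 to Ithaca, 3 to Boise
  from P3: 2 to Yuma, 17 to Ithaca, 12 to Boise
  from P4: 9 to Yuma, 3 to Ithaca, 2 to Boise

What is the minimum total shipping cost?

Optimal allocation:
  P1 to Ithaca: 65 units
  P2 to Boise: 45 units
  P3 to Yuma: 10 units
  P3 to Ithaca: 75 units
  P4 to Ithaca: 65 units
Total cost = 1950.

1950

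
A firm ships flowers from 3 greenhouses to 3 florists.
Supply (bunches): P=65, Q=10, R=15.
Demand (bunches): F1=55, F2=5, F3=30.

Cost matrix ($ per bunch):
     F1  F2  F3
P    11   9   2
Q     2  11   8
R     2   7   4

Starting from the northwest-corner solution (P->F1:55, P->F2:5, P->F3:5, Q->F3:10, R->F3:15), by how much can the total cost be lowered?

315

Current plan cost = 55·11 + 5·9 + 5·2 + 10·8 + 15·4 = $800.
Optimal plan:
  P–F1: 30 × $11 = $330
  P–F2: 5 × $9 = $45
  P–F3: 30 × $2 = $60
  Q–F1: 10 × $2 = $20
  R–F1: 15 × $2 = $30
Optimal cost = $485.
Saving = 800 − 485 = $315.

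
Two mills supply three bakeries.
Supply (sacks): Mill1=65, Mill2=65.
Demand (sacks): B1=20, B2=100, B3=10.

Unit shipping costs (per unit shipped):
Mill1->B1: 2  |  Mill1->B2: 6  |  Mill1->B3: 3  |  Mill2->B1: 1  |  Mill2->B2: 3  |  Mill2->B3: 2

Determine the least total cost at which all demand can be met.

One minimum-cost allocation:
  Mill1 to B1: 20 × 2 = 40
  Mill1 to B2: 35 × 6 = 210
  Mill1 to B3: 10 × 3 = 30
  Mill2 to B2: 65 × 3 = 195
Total = 40 + 210 + 30 + 195 = 475.
(Supply check: Mill1 ships 65; Mill2 ships 65.)

475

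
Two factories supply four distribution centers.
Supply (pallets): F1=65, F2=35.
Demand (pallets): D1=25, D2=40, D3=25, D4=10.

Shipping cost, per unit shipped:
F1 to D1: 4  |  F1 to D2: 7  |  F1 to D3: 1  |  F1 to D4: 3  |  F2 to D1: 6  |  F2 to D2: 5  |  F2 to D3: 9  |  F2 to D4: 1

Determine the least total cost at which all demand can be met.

365

A cheapest plan:
  F1–D1: 25 pallets
  F1–D2: 5 pallets
  F1–D3: 25 pallets
  F1–D4: 10 pallets
  F2–D2: 35 pallets
Total cost = 365.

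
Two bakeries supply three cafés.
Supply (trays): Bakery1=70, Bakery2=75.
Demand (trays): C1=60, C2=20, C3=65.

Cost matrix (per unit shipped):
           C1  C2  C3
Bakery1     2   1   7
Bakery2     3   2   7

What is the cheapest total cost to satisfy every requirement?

605

Optimal allocation:
  Bakery1->C1: 60 × 2 = 120
  Bakery1->C2: 10 × 1 = 10
  Bakery2->C2: 10 × 2 = 20
  Bakery2->C3: 65 × 7 = 455
Total = 120 + 10 + 20 + 455 = 605.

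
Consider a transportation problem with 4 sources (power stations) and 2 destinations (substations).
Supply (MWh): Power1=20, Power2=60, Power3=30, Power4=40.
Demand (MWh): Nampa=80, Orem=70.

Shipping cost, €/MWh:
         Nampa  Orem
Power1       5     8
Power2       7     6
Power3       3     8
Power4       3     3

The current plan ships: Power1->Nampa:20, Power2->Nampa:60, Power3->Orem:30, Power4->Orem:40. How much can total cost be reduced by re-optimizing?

Current plan cost = 20·5 + 60·7 + 30·8 + 40·3 = €880.
Optimal plan:
  Power1 to Nampa: 20 MWh
  Power2 to Orem: 60 MWh
  Power3 to Nampa: 30 MWh
  Power4 to Nampa: 30 MWh
  Power4 to Orem: 10 MWh
Optimal cost = €670.
Saving = 880 − 670 = €210.

210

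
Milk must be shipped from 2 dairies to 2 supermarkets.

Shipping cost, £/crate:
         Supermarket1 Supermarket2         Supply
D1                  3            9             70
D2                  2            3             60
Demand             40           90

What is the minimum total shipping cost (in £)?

Optimal allocation:
  D1->Supermarket1: 40 × £3 = £120
  D1->Supermarket2: 30 × £9 = £270
  D2->Supermarket2: 60 × £3 = £180
Total = 120 + 270 + 180 = £570.

570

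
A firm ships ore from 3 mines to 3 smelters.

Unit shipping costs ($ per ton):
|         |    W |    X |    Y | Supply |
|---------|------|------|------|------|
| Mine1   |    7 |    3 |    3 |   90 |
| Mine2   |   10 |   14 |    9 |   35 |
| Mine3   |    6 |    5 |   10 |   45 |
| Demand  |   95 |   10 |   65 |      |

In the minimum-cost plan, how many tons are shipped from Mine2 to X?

0

The minimum-cost plan:
  Mine1–W: 15 × $7 = $105
  Mine1–X: 10 × $3 = $30
  Mine1–Y: 65 × $3 = $195
  Mine2–W: 35 × $10 = $350
  Mine3–W: 45 × $6 = $270
Total cost = $950.
The route Mine2→X is not used.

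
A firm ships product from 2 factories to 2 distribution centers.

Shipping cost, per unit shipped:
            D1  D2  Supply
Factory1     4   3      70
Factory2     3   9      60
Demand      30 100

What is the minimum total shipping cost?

570

A cheapest plan:
  Factory1→D2: 70 × 3 = 210
  Factory2→D1: 30 × 3 = 90
  Factory2→D2: 30 × 9 = 270
Total = 210 + 90 + 270 = 570.
(Supply check: Factory1 ships 70; Factory2 ships 60.)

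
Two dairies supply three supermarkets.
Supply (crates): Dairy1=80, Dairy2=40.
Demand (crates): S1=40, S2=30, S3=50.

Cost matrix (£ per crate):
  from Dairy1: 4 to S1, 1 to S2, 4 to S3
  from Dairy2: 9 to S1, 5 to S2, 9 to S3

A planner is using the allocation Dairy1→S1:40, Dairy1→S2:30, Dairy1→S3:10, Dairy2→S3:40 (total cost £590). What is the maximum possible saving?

Current plan cost = 40·4 + 30·1 + 10·4 + 40·9 = £590.
Optimal plan:
  Dairy1 to S1: 40 × £4 = £160
  Dairy1 to S3: 40 × £4 = £160
  Dairy2 to S2: 30 × £5 = £150
  Dairy2 to S3: 10 × £9 = £90
Optimal cost = £560.
Saving = 590 − 560 = £30.

30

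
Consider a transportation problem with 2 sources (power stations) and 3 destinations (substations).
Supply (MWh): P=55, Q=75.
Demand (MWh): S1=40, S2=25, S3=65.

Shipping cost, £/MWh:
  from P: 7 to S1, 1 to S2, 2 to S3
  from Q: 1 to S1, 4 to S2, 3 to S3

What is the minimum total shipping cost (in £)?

One minimum-cost allocation:
  P→S2: 25 × £1 = £25
  P→S3: 30 × £2 = £60
  Q→S1: 40 × £1 = £40
  Q→S3: 35 × £3 = £105
Total = 25 + 60 + 40 + 105 = £230.

230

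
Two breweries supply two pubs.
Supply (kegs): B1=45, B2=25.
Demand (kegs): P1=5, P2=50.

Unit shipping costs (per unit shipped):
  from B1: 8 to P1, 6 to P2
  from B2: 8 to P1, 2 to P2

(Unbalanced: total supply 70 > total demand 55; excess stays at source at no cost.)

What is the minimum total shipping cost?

An optimal shipping plan:
  B1->P1: 5 × 8 = 40
  B1->P2: 25 × 6 = 150
  B2->P2: 25 × 2 = 50
Total = 40 + 150 + 50 = 240.
(Supply check: B1 ships 30; B2 ships 25.)

240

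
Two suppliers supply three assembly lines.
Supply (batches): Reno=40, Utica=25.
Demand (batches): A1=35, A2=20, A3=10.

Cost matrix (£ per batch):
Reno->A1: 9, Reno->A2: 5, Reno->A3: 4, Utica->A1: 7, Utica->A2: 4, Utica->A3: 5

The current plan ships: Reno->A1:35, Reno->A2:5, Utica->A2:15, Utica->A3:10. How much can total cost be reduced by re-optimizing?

Current plan cost = 35·9 + 5·5 + 15·4 + 10·5 = £450.
Optimal plan:
  Reno–A1: 10 × £9 = £90
  Reno–A2: 20 × £5 = £100
  Reno–A3: 10 × £4 = £40
  Utica–A1: 25 × £7 = £175
Optimal cost = £405.
Saving = 450 − 405 = £45.

45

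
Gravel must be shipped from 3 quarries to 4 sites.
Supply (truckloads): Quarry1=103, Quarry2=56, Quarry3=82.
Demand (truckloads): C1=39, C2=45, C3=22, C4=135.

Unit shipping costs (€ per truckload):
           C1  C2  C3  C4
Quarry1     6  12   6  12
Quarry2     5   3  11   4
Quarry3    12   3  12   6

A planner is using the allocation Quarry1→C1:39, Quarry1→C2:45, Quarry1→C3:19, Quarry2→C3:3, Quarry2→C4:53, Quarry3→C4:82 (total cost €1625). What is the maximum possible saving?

174

Current plan cost = 39·6 + 45·12 + 19·6 + 3·11 + 53·4 + 82·6 = €1625.
Optimal plan:
  Quarry1–C1: 39 truckloads
  Quarry1–C3: 22 truckloads
  Quarry1–C4: 42 truckloads
  Quarry2–C4: 56 truckloads
  Quarry3–C2: 45 truckloads
  Quarry3–C4: 37 truckloads
Optimal cost = €1451.
Saving = 1625 − 1451 = €174.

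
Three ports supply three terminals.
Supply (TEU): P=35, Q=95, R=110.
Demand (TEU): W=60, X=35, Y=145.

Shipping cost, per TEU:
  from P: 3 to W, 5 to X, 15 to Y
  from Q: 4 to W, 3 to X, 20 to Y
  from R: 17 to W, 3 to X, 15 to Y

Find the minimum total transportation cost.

Optimal allocation:
  P→Y: 35 × 15 = 525
  Q→W: 60 × 4 = 240
  Q→X: 35 × 3 = 105
  R→Y: 110 × 15 = 1650
Total = 525 + 240 + 105 + 1650 = 2520.
(Supply check: P ships 35; Q ships 95; R ships 110.)

2520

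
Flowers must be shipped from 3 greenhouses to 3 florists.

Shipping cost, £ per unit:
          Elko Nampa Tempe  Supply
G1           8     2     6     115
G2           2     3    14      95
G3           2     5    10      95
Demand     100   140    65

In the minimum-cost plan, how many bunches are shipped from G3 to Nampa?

The minimum-cost plan:
  G1→Nampa: 50 bunches
  G1→Tempe: 65 bunches
  G2→Elko: 5 bunches
  G2→Nampa: 90 bunches
  G3→Elko: 95 bunches
Total cost = £960.
The route G3→Nampa is not used.

0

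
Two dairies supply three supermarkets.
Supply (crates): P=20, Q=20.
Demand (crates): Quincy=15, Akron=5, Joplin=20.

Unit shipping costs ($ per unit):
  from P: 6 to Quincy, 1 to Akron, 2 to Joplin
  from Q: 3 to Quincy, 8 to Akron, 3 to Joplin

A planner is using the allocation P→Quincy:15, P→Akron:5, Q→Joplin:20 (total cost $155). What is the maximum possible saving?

Current plan cost = 15·6 + 5·1 + 20·3 = $155.
Optimal plan:
  P->Akron: 5 crates
  P->Joplin: 15 crates
  Q->Quincy: 15 crates
  Q->Joplin: 5 crates
Optimal cost = $95.
Saving = 155 − 95 = $60.

60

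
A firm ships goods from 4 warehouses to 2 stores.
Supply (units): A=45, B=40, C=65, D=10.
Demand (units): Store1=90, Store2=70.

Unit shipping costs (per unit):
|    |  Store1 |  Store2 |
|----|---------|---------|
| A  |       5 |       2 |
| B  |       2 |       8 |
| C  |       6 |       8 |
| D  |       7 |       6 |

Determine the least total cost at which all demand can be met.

An optimal shipping plan:
  A→Store2: 45 × 2 = 90
  B→Store1: 40 × 2 = 80
  C→Store1: 50 × 6 = 300
  C→Store2: 15 × 8 = 120
  D→Store2: 10 × 6 = 60
Total = 90 + 80 + 300 + 120 + 60 = 650.
(Supply check: A ships 45; B ships 40; C ships 65; D ships 10.)

650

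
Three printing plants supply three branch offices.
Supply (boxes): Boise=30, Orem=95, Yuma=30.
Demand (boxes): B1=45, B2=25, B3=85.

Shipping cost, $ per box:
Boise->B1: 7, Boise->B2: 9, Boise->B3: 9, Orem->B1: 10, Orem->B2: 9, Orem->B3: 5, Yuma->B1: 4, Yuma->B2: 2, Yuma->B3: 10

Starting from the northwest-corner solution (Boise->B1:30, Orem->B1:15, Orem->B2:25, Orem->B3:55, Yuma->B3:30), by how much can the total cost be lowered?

Current plan cost = 30·7 + 15·10 + 25·9 + 55·5 + 30·10 = $1160.
Optimal plan:
  Boise to B1: 30 × $7 = $210
  Orem to B1: 10 × $10 = $100
  Orem to B3: 85 × $5 = $425
  Yuma to B1: 5 × $4 = $20
  Yuma to B2: 25 × $2 = $50
Optimal cost = $805.
Saving = 1160 − 805 = $355.

355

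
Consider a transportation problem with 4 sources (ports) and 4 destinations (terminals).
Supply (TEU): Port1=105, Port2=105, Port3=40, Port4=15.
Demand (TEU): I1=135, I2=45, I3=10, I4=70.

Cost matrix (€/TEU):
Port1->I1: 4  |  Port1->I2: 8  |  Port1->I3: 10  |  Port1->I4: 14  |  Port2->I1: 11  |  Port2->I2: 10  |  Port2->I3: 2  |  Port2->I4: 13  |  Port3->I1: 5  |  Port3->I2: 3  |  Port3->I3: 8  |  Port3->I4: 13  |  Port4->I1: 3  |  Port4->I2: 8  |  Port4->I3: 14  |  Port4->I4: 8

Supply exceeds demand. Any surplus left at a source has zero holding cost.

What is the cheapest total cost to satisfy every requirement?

1730

An optimal shipping plan:
  Port1→I1: 105 × €4 = €420
  Port2→I1: 15 × €11 = €165
  Port2→I2: 5 × €10 = €50
  Port2→I3: 10 × €2 = €20
  Port2→I4: 70 × €13 = €910
  Port3→I2: 40 × €3 = €120
  Port4→I1: 15 × €3 = €45
Total = 420 + 165 + 50 + 20 + 910 + 120 + 45 = €1730.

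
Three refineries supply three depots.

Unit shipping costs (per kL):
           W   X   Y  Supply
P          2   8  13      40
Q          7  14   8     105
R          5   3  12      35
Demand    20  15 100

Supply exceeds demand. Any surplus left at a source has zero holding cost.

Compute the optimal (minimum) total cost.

A cheapest plan:
  P->W: 20 × 2 = 40
  Q->Y: 100 × 8 = 800
  R->X: 15 × 3 = 45
Total = 40 + 800 + 45 = 885.

885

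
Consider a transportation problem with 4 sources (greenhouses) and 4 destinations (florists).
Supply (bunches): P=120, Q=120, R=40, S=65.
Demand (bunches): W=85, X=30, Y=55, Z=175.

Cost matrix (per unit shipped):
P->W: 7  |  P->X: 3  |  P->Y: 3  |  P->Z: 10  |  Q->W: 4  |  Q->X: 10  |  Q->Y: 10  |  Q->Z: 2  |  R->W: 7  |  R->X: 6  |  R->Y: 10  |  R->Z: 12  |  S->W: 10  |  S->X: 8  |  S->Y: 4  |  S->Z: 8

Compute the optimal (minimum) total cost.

An optimal shipping plan:
  P to W: 45 × 7 = 315
  P to X: 30 × 3 = 90
  P to Y: 45 × 3 = 135
  Q to Z: 120 × 2 = 240
  R to W: 40 × 7 = 280
  S to Y: 10 × 4 = 40
  S to Z: 55 × 8 = 440
Total = 315 + 90 + 135 + 240 + 280 + 40 + 440 = 1540.

1540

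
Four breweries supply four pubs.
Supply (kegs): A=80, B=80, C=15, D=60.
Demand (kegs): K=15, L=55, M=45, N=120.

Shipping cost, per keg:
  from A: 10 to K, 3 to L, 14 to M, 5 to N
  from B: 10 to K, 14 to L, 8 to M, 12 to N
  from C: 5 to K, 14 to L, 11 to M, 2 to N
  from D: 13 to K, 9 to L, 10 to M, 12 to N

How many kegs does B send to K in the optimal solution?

Optimal shipments:
  A to N: 80 × 5 = 400
  B to K: 15 × 10 = 150
  B to M: 45 × 8 = 360
  B to N: 20 × 12 = 240
  C to N: 15 × 2 = 30
  D to L: 55 × 9 = 495
  D to N: 5 × 12 = 60
Total cost = 1735.
So B→K carries 15 kegs.

15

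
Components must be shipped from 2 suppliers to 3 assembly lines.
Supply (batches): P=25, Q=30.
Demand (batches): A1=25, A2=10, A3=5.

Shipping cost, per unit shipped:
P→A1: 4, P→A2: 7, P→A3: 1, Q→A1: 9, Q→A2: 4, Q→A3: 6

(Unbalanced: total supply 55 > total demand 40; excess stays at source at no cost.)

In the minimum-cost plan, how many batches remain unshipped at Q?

15

An optimal plan:
  P->A1: 25 batches
  Q->A2: 10 batches
  Q->A3: 5 batches
Total cost = 170.
Q ships 15 of its 30, leaving 15.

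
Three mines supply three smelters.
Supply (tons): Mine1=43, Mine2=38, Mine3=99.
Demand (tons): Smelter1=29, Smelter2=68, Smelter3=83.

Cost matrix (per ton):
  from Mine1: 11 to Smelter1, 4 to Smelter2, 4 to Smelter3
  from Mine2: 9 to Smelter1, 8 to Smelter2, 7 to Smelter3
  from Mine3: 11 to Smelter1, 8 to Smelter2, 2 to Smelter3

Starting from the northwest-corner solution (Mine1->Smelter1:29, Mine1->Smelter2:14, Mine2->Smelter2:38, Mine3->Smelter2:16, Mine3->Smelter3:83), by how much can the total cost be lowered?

174

Current plan cost = 29·11 + 14·4 + 38·8 + 16·8 + 83·2 = 973.
Optimal plan:
  Mine1->Smelter2: 43 × 4 = 172
  Mine2->Smelter1: 29 × 9 = 261
  Mine2->Smelter2: 9 × 8 = 72
  Mine3->Smelter2: 16 × 8 = 128
  Mine3->Smelter3: 83 × 2 = 166
Optimal cost = 799.
Saving = 973 − 799 = 174.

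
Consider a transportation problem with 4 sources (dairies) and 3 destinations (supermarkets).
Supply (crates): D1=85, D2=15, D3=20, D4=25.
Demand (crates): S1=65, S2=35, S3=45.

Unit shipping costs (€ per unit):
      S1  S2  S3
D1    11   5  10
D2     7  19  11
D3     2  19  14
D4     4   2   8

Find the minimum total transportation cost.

925

One minimum-cost allocation:
  D1->S1: 5 crates
  D1->S2: 35 crates
  D1->S3: 45 crates
  D2->S1: 15 crates
  D3->S1: 20 crates
  D4->S1: 25 crates
Total cost = €925.
(Supply check: D1 ships 85; D2 ships 15; D3 ships 20; D4 ships 25.)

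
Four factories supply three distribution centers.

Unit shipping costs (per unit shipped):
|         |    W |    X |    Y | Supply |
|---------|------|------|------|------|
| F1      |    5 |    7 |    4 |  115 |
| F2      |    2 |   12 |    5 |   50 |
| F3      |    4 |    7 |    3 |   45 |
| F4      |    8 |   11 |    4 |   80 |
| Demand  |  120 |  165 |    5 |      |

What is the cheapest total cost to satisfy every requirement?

An optimal shipping plan:
  F1–X: 115 × 7 = 805
  F2–W: 50 × 2 = 100
  F3–W: 45 × 4 = 180
  F4–W: 25 × 8 = 200
  F4–X: 50 × 11 = 550
  F4–Y: 5 × 4 = 20
Total = 805 + 100 + 180 + 200 + 550 + 20 = 1855.
(Supply check: F1 ships 115; F2 ships 50; F3 ships 45; F4 ships 80.)

1855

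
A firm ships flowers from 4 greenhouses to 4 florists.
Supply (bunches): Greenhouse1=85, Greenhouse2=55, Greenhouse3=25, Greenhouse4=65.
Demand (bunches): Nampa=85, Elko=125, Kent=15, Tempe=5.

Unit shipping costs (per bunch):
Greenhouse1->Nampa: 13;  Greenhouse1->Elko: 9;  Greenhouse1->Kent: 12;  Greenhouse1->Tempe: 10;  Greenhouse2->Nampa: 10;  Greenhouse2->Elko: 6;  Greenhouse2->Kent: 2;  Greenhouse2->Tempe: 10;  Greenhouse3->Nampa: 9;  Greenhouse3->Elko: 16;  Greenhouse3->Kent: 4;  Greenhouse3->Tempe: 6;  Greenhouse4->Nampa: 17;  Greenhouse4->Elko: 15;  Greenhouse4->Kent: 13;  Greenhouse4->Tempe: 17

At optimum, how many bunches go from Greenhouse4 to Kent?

0

Solving gives:
  Greenhouse1→Elko: 85 × 9 = 765
  Greenhouse2→Elko: 40 × 6 = 240
  Greenhouse2→Kent: 15 × 2 = 30
  Greenhouse3→Nampa: 20 × 9 = 180
  Greenhouse3→Tempe: 5 × 6 = 30
  Greenhouse4→Nampa: 65 × 17 = 1105
Total cost = 2350.
The route Greenhouse4→Kent is not used.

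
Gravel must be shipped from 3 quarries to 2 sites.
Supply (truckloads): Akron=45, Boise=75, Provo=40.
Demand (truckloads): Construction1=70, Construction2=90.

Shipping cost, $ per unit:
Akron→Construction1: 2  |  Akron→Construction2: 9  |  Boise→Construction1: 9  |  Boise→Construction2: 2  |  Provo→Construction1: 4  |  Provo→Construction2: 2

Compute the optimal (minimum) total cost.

370

A cheapest plan:
  Akron–Construction1: 45 × $2 = $90
  Boise–Construction2: 75 × $2 = $150
  Provo–Construction1: 25 × $4 = $100
  Provo–Construction2: 15 × $2 = $30
Total = 90 + 150 + 100 + 30 = $370.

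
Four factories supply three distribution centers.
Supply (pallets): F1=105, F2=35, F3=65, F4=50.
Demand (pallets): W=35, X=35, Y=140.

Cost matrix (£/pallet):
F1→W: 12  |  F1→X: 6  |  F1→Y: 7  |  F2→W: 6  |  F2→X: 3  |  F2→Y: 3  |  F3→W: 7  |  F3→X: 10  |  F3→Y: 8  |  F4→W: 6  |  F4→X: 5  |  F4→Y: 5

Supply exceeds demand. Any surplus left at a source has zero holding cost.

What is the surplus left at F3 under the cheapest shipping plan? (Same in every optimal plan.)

An optimal plan:
  F1->X: 35 × £6 = £210
  F1->Y: 55 × £7 = £385
  F2->Y: 35 × £3 = £105
  F3->W: 35 × £7 = £245
  F4->Y: 50 × £5 = £250
Total cost = £1195.
F3 ships 35 of its 65, leaving 30.

30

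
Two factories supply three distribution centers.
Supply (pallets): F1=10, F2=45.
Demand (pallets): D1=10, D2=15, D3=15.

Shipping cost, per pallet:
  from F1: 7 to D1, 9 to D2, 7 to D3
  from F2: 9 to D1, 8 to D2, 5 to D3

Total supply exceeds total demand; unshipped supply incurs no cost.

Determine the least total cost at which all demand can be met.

An optimal shipping plan:
  F1–D1: 10 × 7 = 70
  F2–D2: 15 × 8 = 120
  F2–D3: 15 × 5 = 75
Total = 70 + 120 + 75 = 265.
(Supply check: F1 ships 10; F2 ships 30.)

265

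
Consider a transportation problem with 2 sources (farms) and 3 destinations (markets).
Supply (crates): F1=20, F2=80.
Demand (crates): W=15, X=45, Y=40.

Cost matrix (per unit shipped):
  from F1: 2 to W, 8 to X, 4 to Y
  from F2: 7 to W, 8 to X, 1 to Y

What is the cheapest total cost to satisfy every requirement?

430

An optimal shipping plan:
  F1–W: 15 × 2 = 30
  F1–X: 5 × 8 = 40
  F2–X: 40 × 8 = 320
  F2–Y: 40 × 1 = 40
Total = 30 + 40 + 320 + 40 = 430.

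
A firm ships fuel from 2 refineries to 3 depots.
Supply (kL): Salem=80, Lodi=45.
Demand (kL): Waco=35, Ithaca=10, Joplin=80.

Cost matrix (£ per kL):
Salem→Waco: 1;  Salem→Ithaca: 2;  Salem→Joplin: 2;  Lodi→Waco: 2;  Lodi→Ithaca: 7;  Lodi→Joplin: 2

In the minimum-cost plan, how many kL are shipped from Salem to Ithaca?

10

The minimum-cost plan:
  Salem–Waco: 35 kL
  Salem–Ithaca: 10 kL
  Salem–Joplin: 35 kL
  Lodi–Joplin: 45 kL
Total cost = £215.
So Salem→Ithaca carries 10 kL.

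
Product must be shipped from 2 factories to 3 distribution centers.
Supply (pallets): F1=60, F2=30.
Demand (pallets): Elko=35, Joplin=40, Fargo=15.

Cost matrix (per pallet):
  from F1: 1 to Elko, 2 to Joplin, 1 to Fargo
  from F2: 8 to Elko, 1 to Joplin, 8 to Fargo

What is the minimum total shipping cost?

100

An optimal shipping plan:
  F1–Elko: 35 pallets
  F1–Joplin: 10 pallets
  F1–Fargo: 15 pallets
  F2–Joplin: 30 pallets
Total cost = 100.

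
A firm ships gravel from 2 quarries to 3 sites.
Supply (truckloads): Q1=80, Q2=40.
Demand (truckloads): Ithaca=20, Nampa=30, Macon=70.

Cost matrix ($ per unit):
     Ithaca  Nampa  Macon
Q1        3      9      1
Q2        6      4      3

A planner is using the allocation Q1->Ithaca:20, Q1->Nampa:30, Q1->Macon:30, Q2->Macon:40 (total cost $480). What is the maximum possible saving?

210

Current plan cost = 20·3 + 30·9 + 30·1 + 40·3 = $480.
Optimal plan:
  Q1–Ithaca: 20 × $3 = $60
  Q1–Macon: 60 × $1 = $60
  Q2–Nampa: 30 × $4 = $120
  Q2–Macon: 10 × $3 = $30
Optimal cost = $270.
Saving = 480 − 270 = $210.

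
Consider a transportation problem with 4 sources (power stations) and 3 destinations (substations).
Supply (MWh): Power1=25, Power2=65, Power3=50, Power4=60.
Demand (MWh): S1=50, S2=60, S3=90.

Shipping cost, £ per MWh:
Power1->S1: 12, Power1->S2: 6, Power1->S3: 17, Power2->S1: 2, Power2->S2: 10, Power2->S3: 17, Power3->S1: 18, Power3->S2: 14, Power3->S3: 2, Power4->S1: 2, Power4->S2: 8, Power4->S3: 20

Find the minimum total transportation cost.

1310

A cheapest plan:
  Power1 to S2: 25 × £6 = £150
  Power2 to S1: 25 × £2 = £50
  Power2 to S3: 40 × £17 = £680
  Power3 to S3: 50 × £2 = £100
  Power4 to S1: 25 × £2 = £50
  Power4 to S2: 35 × £8 = £280
Total = 150 + 50 + 680 + 100 + 50 + 280 = £1310.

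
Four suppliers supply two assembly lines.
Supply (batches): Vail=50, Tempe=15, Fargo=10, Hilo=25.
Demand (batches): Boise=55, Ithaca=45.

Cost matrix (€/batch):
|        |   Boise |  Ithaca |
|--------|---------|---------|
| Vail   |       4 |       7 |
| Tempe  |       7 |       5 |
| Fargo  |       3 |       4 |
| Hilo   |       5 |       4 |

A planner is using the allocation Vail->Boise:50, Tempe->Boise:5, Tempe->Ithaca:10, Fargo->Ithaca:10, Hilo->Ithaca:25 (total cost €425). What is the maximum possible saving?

15

Current plan cost = 50·4 + 5·7 + 10·5 + 10·4 + 25·4 = €425.
Optimal plan:
  Vail–Boise: 50 × €4 = €200
  Tempe–Ithaca: 15 × €5 = €75
  Fargo–Boise: 5 × €3 = €15
  Fargo–Ithaca: 5 × €4 = €20
  Hilo–Ithaca: 25 × €4 = €100
Optimal cost = €410.
Saving = 425 − 410 = €15.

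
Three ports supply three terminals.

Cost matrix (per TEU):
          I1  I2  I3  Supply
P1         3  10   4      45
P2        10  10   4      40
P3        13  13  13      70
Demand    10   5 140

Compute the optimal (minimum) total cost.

1240

Optimal allocation:
  P1–I1: 10 TEU
  P1–I3: 35 TEU
  P2–I3: 40 TEU
  P3–I2: 5 TEU
  P3–I3: 65 TEU
Total cost = 1240.
(Supply check: P1 ships 45; P2 ships 40; P3 ships 70.)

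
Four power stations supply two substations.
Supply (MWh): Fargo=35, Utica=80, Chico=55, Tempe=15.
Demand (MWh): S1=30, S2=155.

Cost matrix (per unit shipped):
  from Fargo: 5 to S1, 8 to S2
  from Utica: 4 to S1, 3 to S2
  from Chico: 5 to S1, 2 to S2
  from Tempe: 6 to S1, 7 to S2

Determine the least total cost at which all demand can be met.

A cheapest plan:
  Fargo→S1: 30 × 5 = 150
  Fargo→S2: 5 × 8 = 40
  Utica→S2: 80 × 3 = 240
  Chico→S2: 55 × 2 = 110
  Tempe→S2: 15 × 7 = 105
Total = 150 + 40 + 240 + 110 + 105 = 645.

645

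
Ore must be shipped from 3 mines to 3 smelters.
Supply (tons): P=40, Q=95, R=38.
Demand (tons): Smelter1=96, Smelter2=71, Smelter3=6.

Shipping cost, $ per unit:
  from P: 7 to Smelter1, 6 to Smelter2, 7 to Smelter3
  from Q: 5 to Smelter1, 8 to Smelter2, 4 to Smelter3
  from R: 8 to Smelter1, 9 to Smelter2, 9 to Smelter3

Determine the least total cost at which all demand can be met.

1044

Optimal allocation:
  P–Smelter2: 40 tons
  Q–Smelter1: 89 tons
  Q–Smelter3: 6 tons
  R–Smelter1: 7 tons
  R–Smelter2: 31 tons
Total cost = $1044.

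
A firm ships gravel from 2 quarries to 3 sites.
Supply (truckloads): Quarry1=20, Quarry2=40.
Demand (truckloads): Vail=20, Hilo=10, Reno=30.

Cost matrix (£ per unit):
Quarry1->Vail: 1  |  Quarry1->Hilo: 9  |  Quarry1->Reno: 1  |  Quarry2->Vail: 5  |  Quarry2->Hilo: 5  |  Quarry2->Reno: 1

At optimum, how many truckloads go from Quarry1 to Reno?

The minimum-cost plan:
  Quarry1–Vail: 20 × £1 = £20
  Quarry2–Hilo: 10 × £5 = £50
  Quarry2–Reno: 30 × £1 = £30
Total cost = £100.
The route Quarry1→Reno is not used.

0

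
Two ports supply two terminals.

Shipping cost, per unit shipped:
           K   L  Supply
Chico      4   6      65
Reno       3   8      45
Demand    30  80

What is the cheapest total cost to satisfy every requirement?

Optimal allocation:
  Chico→L: 65 × 6 = 390
  Reno→K: 30 × 3 = 90
  Reno→L: 15 × 8 = 120
Total = 390 + 90 + 120 = 600.

600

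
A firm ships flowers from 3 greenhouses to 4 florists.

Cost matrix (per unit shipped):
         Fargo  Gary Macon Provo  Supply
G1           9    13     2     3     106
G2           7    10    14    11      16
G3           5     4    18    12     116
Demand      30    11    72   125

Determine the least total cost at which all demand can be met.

1516

Optimal allocation:
  G1 to Macon: 72 × 2 = 144
  G1 to Provo: 34 × 3 = 102
  G2 to Provo: 16 × 11 = 176
  G3 to Fargo: 30 × 5 = 150
  G3 to Gary: 11 × 4 = 44
  G3 to Provo: 75 × 12 = 900
Total = 144 + 102 + 176 + 150 + 44 + 900 = 1516.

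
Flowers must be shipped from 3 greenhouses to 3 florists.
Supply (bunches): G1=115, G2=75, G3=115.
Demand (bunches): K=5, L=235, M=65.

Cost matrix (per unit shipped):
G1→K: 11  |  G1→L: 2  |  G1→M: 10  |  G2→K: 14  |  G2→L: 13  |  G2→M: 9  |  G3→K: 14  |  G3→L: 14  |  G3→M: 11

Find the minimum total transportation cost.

2555

One minimum-cost allocation:
  G1->L: 115 × 2 = 230
  G2->L: 10 × 13 = 130
  G2->M: 65 × 9 = 585
  G3->K: 5 × 14 = 70
  G3->L: 110 × 14 = 1540
Total = 230 + 130 + 585 + 70 + 1540 = 2555.
(Supply check: G1 ships 115; G2 ships 75; G3 ships 115.)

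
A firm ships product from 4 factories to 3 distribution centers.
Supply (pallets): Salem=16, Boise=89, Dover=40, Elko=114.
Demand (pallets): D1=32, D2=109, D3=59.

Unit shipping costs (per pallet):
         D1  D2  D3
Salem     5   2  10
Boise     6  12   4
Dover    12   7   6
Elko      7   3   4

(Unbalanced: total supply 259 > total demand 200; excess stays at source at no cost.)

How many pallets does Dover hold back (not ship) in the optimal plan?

40

Minimum-cost shipments:
  Salem–D2: 16 × 2 = 32
  Boise–D1: 32 × 6 = 192
  Boise–D3: 38 × 4 = 152
  Elko–D2: 93 × 3 = 279
  Elko–D3: 21 × 4 = 84
Total cost = 739.
Dover ships 0 of its 40, leaving 40.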